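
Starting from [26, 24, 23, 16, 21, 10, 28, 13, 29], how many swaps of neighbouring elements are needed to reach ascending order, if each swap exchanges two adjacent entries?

20 adjacent swaps

Each adjacent swap fixes exactly one inversion, so the minimum swap count equals the number of inversions.
Count inversions — for each element, later elements that are smaller:
26: 24, 23, 16, 21, 10, 13 → 6
24: 23, 16, 21, 10, 13 → 5
23: 16, 21, 10, 13 → 4
16: 10, 13 → 2
21: 10, 13 → 2
10: none → 0
28: 13 → 1
13: none → 0
29: none → 0
Total inversions: 6 + 5 + 4 + 2 + 2 + 0 + 1 + 0 + 0 = 20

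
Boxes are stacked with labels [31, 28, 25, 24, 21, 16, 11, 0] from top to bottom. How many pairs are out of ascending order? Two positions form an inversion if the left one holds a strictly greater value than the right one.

For each element, count later entries that are smaller:
31 → 28, 25, 24, 21, 16, 11, 0 → 7
28 → 25, 24, 21, 16, 11, 0 → 6
25 → 24, 21, 16, 11, 0 → 5
24 → 21, 16, 11, 0 → 4
21 → 16, 11, 0 → 3
16 → 11, 0 → 2
11 → 0 → 1
0 → none → 0
Sum: 7 + 6 + 5 + 4 + 3 + 2 + 1 + 0 = 28

28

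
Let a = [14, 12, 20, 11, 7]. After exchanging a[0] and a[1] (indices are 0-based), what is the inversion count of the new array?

Positions 0 and 1 hold 14 and 12; after swapping, the array is [12, 14, 20, 11, 7].
Element-by-element contributions:
12: 2
14: 2
20: 2
11: 1
7: 0
Sum: 2 + 2 + 2 + 1 + 0 = 7

7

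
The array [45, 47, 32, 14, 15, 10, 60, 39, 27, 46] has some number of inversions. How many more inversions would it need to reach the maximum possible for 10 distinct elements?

22 inversions short

Maximum inversions for 10 distinct elements is C(10, 2) = 10·9/2 = 45.
Current inversions — for each element, count later smaller elements:
45: 6
47: 7
32: 4
14: 1
15: 1
10: 0
60: 3
39: 1
27: 0
46: 0
Current total: 6 + 7 + 4 + 1 + 1 + 0 + 3 + 1 + 0 + 0 = 23
Shortfall: 45 − 23 = 22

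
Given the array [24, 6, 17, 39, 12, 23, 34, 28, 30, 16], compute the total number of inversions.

19 inversions

For each element, count later entries that are smaller:
24: 5
6: 0
17: 2
39: 6
12: 0
23: 1
34: 3
28: 1
30: 1
16: 0
Sum: 5 + 0 + 2 + 6 + 0 + 1 + 3 + 1 + 1 + 0 = 19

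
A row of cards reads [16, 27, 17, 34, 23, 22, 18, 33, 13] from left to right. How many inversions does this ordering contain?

19

For each element, count later entries that are smaller:
16: 1
27: 5
17: 1
34: 5
23: 3
22: 2
18: 1
33: 1
13: 0
Sum: 1 + 5 + 1 + 5 + 3 + 2 + 1 + 1 + 0 = 19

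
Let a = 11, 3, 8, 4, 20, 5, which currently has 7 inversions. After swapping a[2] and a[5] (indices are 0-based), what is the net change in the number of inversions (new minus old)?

Positions 2 and 5 hold 8 and 5; after swapping, the array is [11, 3, 5, 4, 20, 8].
Element-by-element contributions:
11 → 3, 5, 4, 8 → 4
3 → none → 0
5 → 4 → 1
4 → none → 0
20 → 8 → 1
8 → none → 0
Sum: 4 + 0 + 1 + 0 + 1 + 0 = 6
Change: 6 − 7 = -1

-1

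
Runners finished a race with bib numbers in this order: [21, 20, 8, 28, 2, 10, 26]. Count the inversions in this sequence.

11

Listing every pair i<j with a[i]>a[j] (using 1-based positions):
(1,2): 21 > 20
(1,3): 21 > 8
(1,5): 21 > 2
(1,6): 21 > 10
(2,3): 20 > 8
(2,5): 20 > 2
(2,6): 20 > 10
(3,5): 8 > 2
(4,5): 28 > 2
(4,6): 28 > 10
(4,7): 28 > 26
That's 11 pairs.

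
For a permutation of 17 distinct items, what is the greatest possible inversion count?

136

The maximum occurs when the array is in strictly decreasing order: every one of the C(17, 2) pairs is inverted.
C(17, 2) = 17·16/2 = 136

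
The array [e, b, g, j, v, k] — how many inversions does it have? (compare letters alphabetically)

2 out-of-order pairs

Out-of-order index pairs (0-indexed):
(0,1): e > b
(4,5): v > k
That's 2 pairs.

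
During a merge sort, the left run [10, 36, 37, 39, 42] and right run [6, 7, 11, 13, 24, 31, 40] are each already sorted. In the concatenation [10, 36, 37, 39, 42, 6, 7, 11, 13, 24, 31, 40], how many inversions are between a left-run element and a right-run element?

Count, for every r in R, how many entries of L exceed r:
r = 6: 10, 36, 37, 39, 42 → 5
r = 7: 10, 36, 37, 39, 42 → 5
r = 11: 36, 37, 39, 42 → 4
r = 13: 36, 37, 39, 42 → 4
r = 24: 36, 37, 39, 42 → 4
r = 31: 36, 37, 39, 42 → 4
r = 40: 42 → 1
Cross-inversions: 5 + 5 + 4 + 4 + 4 + 4 + 1 = 27

27 split inversions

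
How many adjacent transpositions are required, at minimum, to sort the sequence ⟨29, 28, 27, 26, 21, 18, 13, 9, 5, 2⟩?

45

Each adjacent swap fixes exactly one inversion, so the minimum swap count equals the number of inversions.
Count inversions — for each element, later elements that are smaller:
29: 28, 27, 26, 21, 18, 13, 9, 5, 2 → 9
28: 27, 26, 21, 18, 13, 9, 5, 2 → 8
27: 26, 21, 18, 13, 9, 5, 2 → 7
26: 21, 18, 13, 9, 5, 2 → 6
21: 18, 13, 9, 5, 2 → 5
18: 13, 9, 5, 2 → 4
13: 9, 5, 2 → 3
9: 5, 2 → 2
5: 2 → 1
2: none → 0
Total inversions: 9 + 8 + 7 + 6 + 5 + 4 + 3 + 2 + 1 + 0 = 45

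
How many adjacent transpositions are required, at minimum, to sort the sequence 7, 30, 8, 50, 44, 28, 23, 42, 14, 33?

20 swaps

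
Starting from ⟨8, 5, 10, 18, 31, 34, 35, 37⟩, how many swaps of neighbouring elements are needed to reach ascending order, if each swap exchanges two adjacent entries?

1 adjacent swap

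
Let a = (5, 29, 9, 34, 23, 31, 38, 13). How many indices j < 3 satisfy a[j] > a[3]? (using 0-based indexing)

The element at index 3 is 34.
Elements before it: 5, 29, 9
None of them are larger than 34.

0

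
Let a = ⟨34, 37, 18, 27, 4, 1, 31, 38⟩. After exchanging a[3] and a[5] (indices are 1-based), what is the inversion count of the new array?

14 inversions

Positions 3 and 5 hold 18 and 4; after swapping, the array is [34, 37, 4, 27, 18, 1, 31, 38].
Count, for each position, how many later elements it exceeds:
34 → 4, 27, 18, 1, 31 → 5
37 → 4, 27, 18, 1, 31 → 5
4 → 1 → 1
27 → 18, 1 → 2
18 → 1 → 1
1 → none → 0
31 → none → 0
38 → none → 0
Sum: 5 + 5 + 1 + 2 + 1 + 0 + 0 + 0 = 14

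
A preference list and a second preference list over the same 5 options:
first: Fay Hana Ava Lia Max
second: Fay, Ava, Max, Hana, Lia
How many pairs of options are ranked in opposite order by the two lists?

3

Assign each item its position (1..5) in the first ordering, then rewrite the second ordering as that position sequence:
positions: Fay→1, Hana→2, Ava→3, Lia→4, Max→5
second ordering as positions: [1, 3, 5, 2, 4]
Discordant pairs = inversions in this position sequence.
1: 0
3: 2 → 1
5: 2, 4 → 2
2: 0
4: 0
Total: 0 + 1 + 2 + 0 + 0 = 3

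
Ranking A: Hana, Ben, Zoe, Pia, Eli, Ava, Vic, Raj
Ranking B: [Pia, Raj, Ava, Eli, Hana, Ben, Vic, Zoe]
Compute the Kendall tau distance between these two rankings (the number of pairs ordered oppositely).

There are 17 discordant pairs.

Assign each item its position (1..8) in the first ordering, then rewrite the second ordering as that position sequence:
positions: Hana→1, Ben→2, Zoe→3, Pia→4, Eli→5, Ava→6, Vic→7, Raj→8
second ordering as positions: [4, 8, 6, 5, 1, 2, 7, 3]
Discordant pairs = inversions in this position sequence.
4: 1, 2, 3 → 3
8: 6, 5, 1, 2, 7, 3 → 6
6: 5, 1, 2, 3 → 4
5: 1, 2, 3 → 3
1: 0
2: 0
7: 3 → 1
3: 0
Total: 3 + 6 + 4 + 3 + 0 + 0 + 1 + 0 = 17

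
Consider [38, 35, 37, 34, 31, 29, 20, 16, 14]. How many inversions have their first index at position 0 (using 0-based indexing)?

8

The element at index 0 is 38.
Elements after it: 35, 37, 34, 31, 29, 20, 16, 14
Those smaller than 38: 35, 37, 34, 31, 29, 20, 16, 14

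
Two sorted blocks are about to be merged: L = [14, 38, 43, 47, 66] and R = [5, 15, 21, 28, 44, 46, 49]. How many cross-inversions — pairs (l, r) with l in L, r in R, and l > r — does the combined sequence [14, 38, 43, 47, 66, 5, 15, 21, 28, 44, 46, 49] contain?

22 split inversions

For each element r of the right run, count left-run elements greater than r:
r = 5: 14, 38, 43, 47, 66 → 5
r = 15: 38, 43, 47, 66 → 4
r = 21: 38, 43, 47, 66 → 4
r = 28: 38, 43, 47, 66 → 4
r = 44: 47, 66 → 2
r = 46: 47, 66 → 2
r = 49: 66 → 1
Cross-inversions: 5 + 4 + 4 + 4 + 2 + 2 + 1 = 22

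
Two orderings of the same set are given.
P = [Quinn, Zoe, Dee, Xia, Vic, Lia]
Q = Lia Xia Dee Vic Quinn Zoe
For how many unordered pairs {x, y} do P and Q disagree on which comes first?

12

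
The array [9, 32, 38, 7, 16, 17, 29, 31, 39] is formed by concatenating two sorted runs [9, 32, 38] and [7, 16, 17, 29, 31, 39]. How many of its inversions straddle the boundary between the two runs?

Split inversions: 11

Count, for every r in R, how many entries of L exceed r:
r = 7: 9, 32, 38 → 3
r = 16: 32, 38 → 2
r = 17: 32, 38 → 2
r = 29: 32, 38 → 2
r = 31: 32, 38 → 2
r = 39: none → 0
Cross-inversions: 3 + 2 + 2 + 2 + 2 + 0 = 11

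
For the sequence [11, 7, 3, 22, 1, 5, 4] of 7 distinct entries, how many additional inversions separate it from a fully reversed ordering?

7 inversions short

Maximum inversions for 7 distinct elements is C(7, 2) = 7·6/2 = 21.
Current inversions — for each element, count later smaller elements:
11: 5
7: 4
3: 1
22: 3
1: 0
5: 1
4: 0
Current total: 5 + 4 + 1 + 3 + 0 + 1 + 0 = 14
Shortfall: 21 − 14 = 7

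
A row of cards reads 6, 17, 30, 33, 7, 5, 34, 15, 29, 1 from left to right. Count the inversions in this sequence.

For each element, count later entries that are smaller:
6: 2
17: 4
30: 5
33: 5
7: 2
5: 1
34: 3
15: 1
29: 1
1: 0
Sum: 2 + 4 + 5 + 5 + 2 + 1 + 3 + 1 + 1 + 0 = 24

24 out-of-order pairs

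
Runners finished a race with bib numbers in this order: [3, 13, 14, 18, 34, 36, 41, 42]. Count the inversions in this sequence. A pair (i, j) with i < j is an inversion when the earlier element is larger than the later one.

0

Count, for each position, how many later elements it exceeds:
3: 0
13: 0
14: 0
18: 0
34: 0
36: 0
41: 0
42: 0
Sum: 0 + 0 + 0 + 0 + 0 + 0 + 0 + 0 = 0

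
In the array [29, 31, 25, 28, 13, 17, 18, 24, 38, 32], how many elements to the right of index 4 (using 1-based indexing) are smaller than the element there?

4

The element at index 4 is 28.
Elements after it: 13, 17, 18, 24, 38, 32
Those smaller than 28: 13, 17, 18, 24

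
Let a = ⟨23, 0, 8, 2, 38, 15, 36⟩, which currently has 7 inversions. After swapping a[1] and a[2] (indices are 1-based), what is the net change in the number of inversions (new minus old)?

-1

Positions 1 and 2 hold 23 and 0; after swapping, the array is [0, 23, 8, 2, 38, 15, 36].
For each element, count later entries that are smaller:
0 → none → 0
23 → 8, 2, 15 → 3
8 → 2 → 1
2 → none → 0
38 → 15, 36 → 2
15 → none → 0
36 → none → 0
Sum: 0 + 3 + 1 + 0 + 2 + 0 + 0 = 6
Change: 6 − 7 = -1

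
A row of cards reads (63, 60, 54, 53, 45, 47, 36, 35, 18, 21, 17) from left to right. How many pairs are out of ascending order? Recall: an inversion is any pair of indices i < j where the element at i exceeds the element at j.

Count, for each position, how many later elements it exceeds:
63 → 60, 54, 53, 45, 47, 36, 35, 18, 21, 17 → 10
60 → 54, 53, 45, 47, 36, 35, 18, 21, 17 → 9
54 → 53, 45, 47, 36, 35, 18, 21, 17 → 8
53 → 45, 47, 36, 35, 18, 21, 17 → 7
45 → 36, 35, 18, 21, 17 → 5
47 → 36, 35, 18, 21, 17 → 5
36 → 35, 18, 21, 17 → 4
35 → 18, 21, 17 → 3
18 → 17 → 1
21 → 17 → 1
17 → none → 0
Sum: 10 + 9 + 8 + 7 + 5 + 5 + 4 + 3 + 1 + 1 + 0 = 53

53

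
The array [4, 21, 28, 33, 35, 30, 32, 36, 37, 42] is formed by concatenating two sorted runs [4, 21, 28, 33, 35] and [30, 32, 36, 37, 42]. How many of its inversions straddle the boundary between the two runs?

4 cross-inversions

Count, for every r in R, how many entries of L exceed r:
r = 30: 33, 35 → 2
r = 32: 33, 35 → 2
r = 36: none → 0
r = 37: none → 0
r = 42: none → 0
Cross-inversions: 2 + 2 + 0 + 0 + 0 = 4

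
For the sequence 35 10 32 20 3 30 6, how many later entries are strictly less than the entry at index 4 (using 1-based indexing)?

2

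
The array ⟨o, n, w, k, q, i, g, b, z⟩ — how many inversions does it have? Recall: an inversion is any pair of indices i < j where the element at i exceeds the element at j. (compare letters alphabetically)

Element-by-element contributions:
o → n, k, i, g, b → 5
n → k, i, g, b → 4
w → k, q, i, g, b → 5
k → i, g, b → 3
q → i, g, b → 3
i → g, b → 2
g → b → 1
b → none → 0
z → none → 0
Sum: 5 + 4 + 5 + 3 + 3 + 2 + 1 + 0 + 0 = 23

23 inversions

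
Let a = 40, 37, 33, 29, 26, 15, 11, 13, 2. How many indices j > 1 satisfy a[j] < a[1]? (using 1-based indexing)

The element at index 1 is 40.
Elements after it: 37, 33, 29, 26, 15, 11, 13, 2
Those smaller than 40: 37, 33, 29, 26, 15, 11, 13, 2

8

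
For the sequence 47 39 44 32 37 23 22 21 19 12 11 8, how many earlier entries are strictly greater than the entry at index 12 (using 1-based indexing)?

The element at index 12 is 8.
Elements before it: 47, 39, 44, 32, 37, 23, 22, 21, 19, 12, 11
Those larger than 8: 47, 39, 44, 32, 37, 23, 22, 21, 19, 12, 11

11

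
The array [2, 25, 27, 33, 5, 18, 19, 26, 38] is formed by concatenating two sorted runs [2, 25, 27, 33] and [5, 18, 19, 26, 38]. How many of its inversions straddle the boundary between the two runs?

Take each right-half value and tally the left-half values above it:
r = 5: 25, 27, 33 → 3
r = 18: 25, 27, 33 → 3
r = 19: 25, 27, 33 → 3
r = 26: 27, 33 → 2
r = 38: none → 0
Cross-inversions: 3 + 3 + 3 + 2 + 0 = 11

11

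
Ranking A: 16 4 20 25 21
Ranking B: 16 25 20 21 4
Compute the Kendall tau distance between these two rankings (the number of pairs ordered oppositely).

4

Assign each item its position (1..5) in the first ordering, then rewrite the second ordering as that position sequence:
positions: 16→1, 4→2, 20→3, 25→4, 21→5
second ordering as positions: [1, 4, 3, 5, 2]
Discordant pairs = inversions in this position sequence.
1: 0
4: 3, 2 → 2
3: 2 → 1
5: 2 → 1
2: 0
Total: 0 + 2 + 1 + 1 + 0 = 4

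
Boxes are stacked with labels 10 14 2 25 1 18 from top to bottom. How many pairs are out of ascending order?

There are 7 out-of-order pairs.

Sweep left to right; for each value list the smaller values that follow it:
10: 2
14: 2
2: 1
25: 2
1: 0
18: 0
Sum: 2 + 2 + 1 + 2 + 0 + 0 = 7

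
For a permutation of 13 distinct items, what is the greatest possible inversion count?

A reversed (strictly descending) arrangement makes every pair an inversion, giving C(13, 2) inversions.
C(13, 2) = 13·12/2 = 78

78 inversions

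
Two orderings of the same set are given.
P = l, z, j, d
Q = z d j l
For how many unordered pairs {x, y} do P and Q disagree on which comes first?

Assign each item its position (1..4) in the first ordering, then rewrite the second ordering as that position sequence:
positions: l→1, z→2, j→3, d→4
second ordering as positions: [2, 4, 3, 1]
Discordant pairs = inversions in this position sequence.
2: 1 → 1
4: 3, 1 → 2
3: 1 → 1
1: 0
Total: 1 + 2 + 1 + 0 = 4

4 disagreeing pairs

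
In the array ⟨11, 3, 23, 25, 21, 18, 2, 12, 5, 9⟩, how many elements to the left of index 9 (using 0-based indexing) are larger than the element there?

6

The element at index 9 is 9.
Elements before it: 11, 3, 23, 25, 21, 18, 2, 12, 5
Those larger than 9: 11, 23, 25, 21, 18, 12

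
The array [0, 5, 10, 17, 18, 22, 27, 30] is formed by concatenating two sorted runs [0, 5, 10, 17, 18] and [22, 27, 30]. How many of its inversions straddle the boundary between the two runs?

Count, for every r in R, how many entries of L exceed r:
r = 22: none → 0
r = 27: none → 0
r = 30: none → 0
Cross-inversions: 0 + 0 + 0 = 0

There are 0 split inversions.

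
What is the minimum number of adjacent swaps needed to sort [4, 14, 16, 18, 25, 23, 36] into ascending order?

1 swap

The minimum number of adjacent swaps to sort an array equals its inversion count, since every such swap removes exactly one inversion.
Count inversions — for each element, later elements that are smaller:
4: none → 0
14: none → 0
16: none → 0
18: none → 0
25: 23 → 1
23: none → 0
36: none → 0
Total inversions: 0 + 0 + 0 + 0 + 1 + 0 + 0 = 1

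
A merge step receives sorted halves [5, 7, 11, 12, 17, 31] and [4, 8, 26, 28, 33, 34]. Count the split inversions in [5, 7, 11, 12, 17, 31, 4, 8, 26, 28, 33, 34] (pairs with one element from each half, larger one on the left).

12 cross-inversions

Count, for every r in R, how many entries of L exceed r:
r = 4: 5, 7, 11, 12, 17, 31 → 6
r = 8: 11, 12, 17, 31 → 4
r = 26: 31 → 1
r = 28: 31 → 1
r = 33: none → 0
r = 34: none → 0
Cross-inversions: 6 + 4 + 1 + 1 + 0 + 0 = 12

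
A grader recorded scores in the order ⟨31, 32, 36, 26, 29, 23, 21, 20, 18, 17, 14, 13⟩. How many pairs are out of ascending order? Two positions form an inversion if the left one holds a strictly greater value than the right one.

62 out-of-order pairs

Element-by-element contributions:
31 → 26, 29, 23, 21, 20, 18, 17, 14, 13 → 9
32 → 26, 29, 23, 21, 20, 18, 17, 14, 13 → 9
36 → 26, 29, 23, 21, 20, 18, 17, 14, 13 → 9
26 → 23, 21, 20, 18, 17, 14, 13 → 7
29 → 23, 21, 20, 18, 17, 14, 13 → 7
23 → 21, 20, 18, 17, 14, 13 → 6
21 → 20, 18, 17, 14, 13 → 5
20 → 18, 17, 14, 13 → 4
18 → 17, 14, 13 → 3
17 → 14, 13 → 2
14 → 13 → 1
13 → none → 0
Sum: 9 + 9 + 9 + 7 + 7 + 6 + 5 + 4 + 3 + 2 + 1 + 0 = 62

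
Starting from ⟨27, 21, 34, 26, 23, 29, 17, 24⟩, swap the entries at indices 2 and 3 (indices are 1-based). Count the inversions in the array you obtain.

Inversions: 18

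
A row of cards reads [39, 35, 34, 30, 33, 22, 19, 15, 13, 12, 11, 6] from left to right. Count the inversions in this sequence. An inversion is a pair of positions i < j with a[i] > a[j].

65 inversions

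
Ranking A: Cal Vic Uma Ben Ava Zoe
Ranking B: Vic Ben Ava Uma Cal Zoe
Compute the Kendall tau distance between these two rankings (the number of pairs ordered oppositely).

Assign each item its position (1..6) in the first ordering, then rewrite the second ordering as that position sequence:
positions: Cal→1, Vic→2, Uma→3, Ben→4, Ava→5, Zoe→6
second ordering as positions: [2, 4, 5, 3, 1, 6]
Discordant pairs = inversions in this position sequence.
2: 1 → 1
4: 3, 1 → 2
5: 3, 1 → 2
3: 1 → 1
1: 0
6: 0
Total: 1 + 2 + 2 + 1 + 0 + 0 = 6

6 discordant pairs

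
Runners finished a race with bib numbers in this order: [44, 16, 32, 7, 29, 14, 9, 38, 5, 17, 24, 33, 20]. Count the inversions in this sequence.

41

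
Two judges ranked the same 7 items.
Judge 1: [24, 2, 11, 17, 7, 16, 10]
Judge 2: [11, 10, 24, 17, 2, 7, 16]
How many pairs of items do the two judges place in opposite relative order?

Discordant pairs: 8

Assign each item its position (1..7) in the first ordering, then rewrite the second ordering as that position sequence:
positions: 24→1, 2→2, 11→3, 17→4, 7→5, 16→6, 10→7
second ordering as positions: [3, 7, 1, 4, 2, 5, 6]
Discordant pairs = inversions in this position sequence.
3: 1, 2 → 2
7: 1, 4, 2, 5, 6 → 5
1: 0
4: 2 → 1
2: 0
5: 0
6: 0
Total: 2 + 5 + 0 + 1 + 0 + 0 + 0 = 8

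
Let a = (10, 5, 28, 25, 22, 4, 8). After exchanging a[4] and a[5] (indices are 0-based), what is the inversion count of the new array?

Positions 4 and 5 hold 22 and 4; after swapping, the array is [10, 5, 28, 25, 4, 22, 8].
Sweep left to right; for each value list the smaller values that follow it:
10 → 5, 4, 8 → 3
5 → 4 → 1
28 → 25, 4, 22, 8 → 4
25 → 4, 22, 8 → 3
4 → none → 0
22 → 8 → 1
8 → none → 0
Sum: 3 + 1 + 4 + 3 + 0 + 1 + 0 = 12

12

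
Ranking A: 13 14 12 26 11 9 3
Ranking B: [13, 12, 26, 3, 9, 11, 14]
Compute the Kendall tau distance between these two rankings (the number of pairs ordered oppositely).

Discordant pairs: 8

Assign each item its position (1..7) in the first ordering, then rewrite the second ordering as that position sequence:
positions: 13→1, 14→2, 12→3, 26→4, 11→5, 9→6, 3→7
second ordering as positions: [1, 3, 4, 7, 6, 5, 2]
Discordant pairs = inversions in this position sequence.
1: 0
3: 2 → 1
4: 2 → 1
7: 6, 5, 2 → 3
6: 5, 2 → 2
5: 2 → 1
2: 0
Total: 0 + 1 + 1 + 3 + 2 + 1 + 0 = 8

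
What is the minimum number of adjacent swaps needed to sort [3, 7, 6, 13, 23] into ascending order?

Minimum adjacent swaps = number of inversions (each swap of adjacent out-of-order elements removes one inversion and no swap can remove more).
Count inversions — for each element, later elements that are smaller:
3: none → 0
7: 6 → 1
6: none → 0
13: none → 0
23: none → 0
Total inversions: 0 + 1 + 0 + 0 + 0 = 1

1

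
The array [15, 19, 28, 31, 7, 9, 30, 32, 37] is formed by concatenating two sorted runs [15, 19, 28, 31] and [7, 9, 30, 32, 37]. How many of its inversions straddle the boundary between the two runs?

9

For each element r of the right run, count left-run elements greater than r:
r = 7: 15, 19, 28, 31 → 4
r = 9: 15, 19, 28, 31 → 4
r = 30: 31 → 1
r = 32: none → 0
r = 37: none → 0
Cross-inversions: 4 + 4 + 1 + 0 + 0 = 9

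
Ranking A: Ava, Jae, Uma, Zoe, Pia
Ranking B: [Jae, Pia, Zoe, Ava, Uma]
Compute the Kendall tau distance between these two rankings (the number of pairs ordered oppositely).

Assign each item its position (1..5) in the first ordering, then rewrite the second ordering as that position sequence:
positions: Ava→1, Jae→2, Uma→3, Zoe→4, Pia→5
second ordering as positions: [2, 5, 4, 1, 3]
Discordant pairs = inversions in this position sequence.
2: 1 → 1
5: 4, 1, 3 → 3
4: 1, 3 → 2
1: 0
3: 0
Total: 1 + 3 + 2 + 0 + 0 = 6

6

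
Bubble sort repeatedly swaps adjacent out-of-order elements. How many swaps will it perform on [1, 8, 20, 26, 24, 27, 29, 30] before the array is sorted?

1

The minimum number of adjacent swaps to sort an array equals its inversion count, since every such swap removes exactly one inversion.
Count inversions — for each element, later elements that are smaller:
1: none → 0
8: none → 0
20: none → 0
26: 24 → 1
24: none → 0
27: none → 0
29: none → 0
30: none → 0
Total inversions: 0 + 0 + 0 + 1 + 0 + 0 + 0 + 0 = 1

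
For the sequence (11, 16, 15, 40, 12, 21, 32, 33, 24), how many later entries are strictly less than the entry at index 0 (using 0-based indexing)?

The element at index 0 is 11.
Elements after it: 16, 15, 40, 12, 21, 32, 33, 24
None of them are smaller than 11.

0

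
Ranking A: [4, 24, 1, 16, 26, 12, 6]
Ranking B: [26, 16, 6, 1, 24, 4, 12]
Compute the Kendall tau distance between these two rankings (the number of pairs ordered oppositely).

Discordant pairs: 14

Assign each item its position (1..7) in the first ordering, then rewrite the second ordering as that position sequence:
positions: 4→1, 24→2, 1→3, 16→4, 26→5, 12→6, 6→7
second ordering as positions: [5, 4, 7, 3, 2, 1, 6]
Discordant pairs = inversions in this position sequence.
5: 4, 3, 2, 1 → 4
4: 3, 2, 1 → 3
7: 3, 2, 1, 6 → 4
3: 2, 1 → 2
2: 1 → 1
1: 0
6: 0
Total: 4 + 3 + 4 + 2 + 1 + 0 + 0 = 14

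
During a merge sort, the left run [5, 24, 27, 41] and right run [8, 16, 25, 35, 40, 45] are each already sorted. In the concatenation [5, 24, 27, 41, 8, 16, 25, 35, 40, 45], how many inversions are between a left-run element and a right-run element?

Split inversions: 10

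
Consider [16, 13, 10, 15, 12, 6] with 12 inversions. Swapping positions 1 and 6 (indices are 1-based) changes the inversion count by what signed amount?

Positions 1 and 6 hold 16 and 6; after swapping, the array is [6, 13, 10, 15, 12, 16].
For each element, count later entries that are smaller:
6 → none → 0
13 → 10, 12 → 2
10 → none → 0
15 → 12 → 1
12 → none → 0
16 → none → 0
Sum: 0 + 2 + 0 + 1 + 0 + 0 = 3
Change: 3 − 12 = -9

-9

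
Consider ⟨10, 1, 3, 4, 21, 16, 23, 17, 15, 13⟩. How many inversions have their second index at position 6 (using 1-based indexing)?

The element at index 6 is 16.
Elements before it: 10, 1, 3, 4, 21
Those larger than 16: 21

1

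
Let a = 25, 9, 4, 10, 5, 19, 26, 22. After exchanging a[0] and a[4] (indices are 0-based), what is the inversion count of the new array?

5

Positions 0 and 4 hold 25 and 5; after swapping, the array is [5, 9, 4, 10, 25, 19, 26, 22].
Element-by-element contributions:
5 → 4 → 1
9 → 4 → 1
4 → none → 0
10 → none → 0
25 → 19, 22 → 2
19 → none → 0
26 → 22 → 1
22 → none → 0
Sum: 1 + 1 + 0 + 0 + 2 + 0 + 1 + 0 = 5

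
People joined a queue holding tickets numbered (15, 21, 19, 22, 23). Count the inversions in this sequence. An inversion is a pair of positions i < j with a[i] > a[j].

Inversions: 1

Out-of-order index pairs (0-indexed):
(1,2): 21 > 19
That's 1 pair.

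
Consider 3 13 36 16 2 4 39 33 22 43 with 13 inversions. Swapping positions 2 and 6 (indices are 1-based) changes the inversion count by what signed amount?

-1

Positions 2 and 6 hold 13 and 4; after swapping, the array is [3, 4, 36, 16, 2, 13, 39, 33, 22, 43].
Count, for each position, how many later elements it exceeds:
3 → 2 → 1
4 → 2 → 1
36 → 16, 2, 13, 33, 22 → 5
16 → 2, 13 → 2
2 → none → 0
13 → none → 0
39 → 33, 22 → 2
33 → 22 → 1
22 → none → 0
43 → none → 0
Sum: 1 + 1 + 5 + 2 + 0 + 0 + 2 + 1 + 0 + 0 = 12
Change: 12 − 13 = -1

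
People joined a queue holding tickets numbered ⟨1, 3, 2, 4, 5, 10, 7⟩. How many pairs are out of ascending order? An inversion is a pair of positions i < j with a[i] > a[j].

For each element, count later entries that are smaller:
1: 0
3: 1
2: 0
4: 0
5: 0
10: 1
7: 0
Sum: 0 + 1 + 0 + 0 + 0 + 1 + 0 = 2

There are 2 inversions.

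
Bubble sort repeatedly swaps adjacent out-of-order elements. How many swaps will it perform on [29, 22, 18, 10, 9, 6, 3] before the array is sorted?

21

Minimum adjacent swaps = number of inversions (each swap of adjacent out-of-order elements removes one inversion and no swap can remove more).
Count inversions — for each element, later elements that are smaller:
29: 22, 18, 10, 9, 6, 3 → 6
22: 18, 10, 9, 6, 3 → 5
18: 10, 9, 6, 3 → 4
10: 9, 6, 3 → 3
9: 6, 3 → 2
6: 3 → 1
3: none → 0
Total inversions: 6 + 5 + 4 + 3 + 2 + 1 + 0 = 21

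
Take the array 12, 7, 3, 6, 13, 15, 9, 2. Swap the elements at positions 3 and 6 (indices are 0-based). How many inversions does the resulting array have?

16

Positions 3 and 6 hold 6 and 9; after swapping, the array is [12, 7, 3, 9, 13, 15, 6, 2].
Sweep left to right; for each value list the smaller values that follow it:
12 → 7, 3, 9, 6, 2 → 5
7 → 3, 6, 2 → 3
3 → 2 → 1
9 → 6, 2 → 2
13 → 6, 2 → 2
15 → 6, 2 → 2
6 → 2 → 1
2 → none → 0
Sum: 5 + 3 + 1 + 2 + 2 + 2 + 1 + 0 = 16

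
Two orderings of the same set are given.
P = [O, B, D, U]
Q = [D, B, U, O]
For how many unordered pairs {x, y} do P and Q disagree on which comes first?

4 disagreeing pairs

Assign each item its position (1..4) in the first ordering, then rewrite the second ordering as that position sequence:
positions: O→1, B→2, D→3, U→4
second ordering as positions: [3, 2, 4, 1]
Discordant pairs = inversions in this position sequence.
3: 2, 1 → 2
2: 1 → 1
4: 1 → 1
1: 0
Total: 2 + 1 + 1 + 0 = 4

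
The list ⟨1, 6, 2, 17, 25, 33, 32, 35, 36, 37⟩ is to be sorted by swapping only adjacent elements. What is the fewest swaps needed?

Each adjacent swap fixes exactly one inversion, so the minimum swap count equals the number of inversions.
Count inversions — for each element, later elements that are smaller:
1: none → 0
6: 2 → 1
2: none → 0
17: none → 0
25: none → 0
33: 32 → 1
32: none → 0
35: none → 0
36: none → 0
37: none → 0
Total inversions: 0 + 1 + 0 + 0 + 0 + 1 + 0 + 0 + 0 + 0 = 2

2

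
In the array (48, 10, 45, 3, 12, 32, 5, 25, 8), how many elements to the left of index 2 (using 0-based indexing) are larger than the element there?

The element at index 2 is 45.
Elements before it: 48, 10
Those larger than 45: 48

1 such element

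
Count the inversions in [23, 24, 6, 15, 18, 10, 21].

Sweep left to right; for each value list the smaller values that follow it:
23: 5
24: 5
6: 0
15: 1
18: 1
10: 0
21: 0
Sum: 5 + 5 + 0 + 1 + 1 + 0 + 0 = 12

Out-of-order pairs: 12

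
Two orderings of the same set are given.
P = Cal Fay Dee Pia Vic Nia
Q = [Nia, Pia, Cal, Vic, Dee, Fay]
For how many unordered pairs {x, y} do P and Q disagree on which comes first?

Assign each item its position (1..6) in the first ordering, then rewrite the second ordering as that position sequence:
positions: Cal→1, Fay→2, Dee→3, Pia→4, Vic→5, Nia→6
second ordering as positions: [6, 4, 1, 5, 3, 2]
Discordant pairs = inversions in this position sequence.
6: 4, 1, 5, 3, 2 → 5
4: 1, 3, 2 → 3
1: 0
5: 3, 2 → 2
3: 2 → 1
2: 0
Total: 5 + 3 + 0 + 2 + 1 + 0 = 11

Disagreeing pairs: 11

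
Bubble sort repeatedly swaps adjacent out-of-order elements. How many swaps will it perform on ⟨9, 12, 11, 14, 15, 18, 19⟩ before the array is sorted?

Minimum adjacent swaps = number of inversions (each swap of adjacent out-of-order elements removes one inversion and no swap can remove more).
Count inversions — for each element, later elements that are smaller:
9: none → 0
12: 11 → 1
11: none → 0
14: none → 0
15: none → 0
18: none → 0
19: none → 0
Total inversions: 0 + 1 + 0 + 0 + 0 + 0 + 0 = 1

1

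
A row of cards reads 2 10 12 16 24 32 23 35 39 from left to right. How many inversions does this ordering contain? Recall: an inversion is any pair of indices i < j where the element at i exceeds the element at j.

2 out-of-order pairs

Sweep left to right; for each value list the smaller values that follow it:
2 → none → 0
10 → none → 0
12 → none → 0
16 → none → 0
24 → 23 → 1
32 → 23 → 1
23 → none → 0
35 → none → 0
39 → none → 0
Sum: 0 + 0 + 0 + 0 + 1 + 1 + 0 + 0 + 0 = 2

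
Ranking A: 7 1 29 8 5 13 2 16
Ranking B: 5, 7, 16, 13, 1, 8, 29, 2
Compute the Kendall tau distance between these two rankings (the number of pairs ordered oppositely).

13

Assign each item its position (1..8) in the first ordering, then rewrite the second ordering as that position sequence:
positions: 7→1, 1→2, 29→3, 8→4, 5→5, 13→6, 2→7, 16→8
second ordering as positions: [5, 1, 8, 6, 2, 4, 3, 7]
Discordant pairs = inversions in this position sequence.
5: 1, 2, 4, 3 → 4
1: 0
8: 6, 2, 4, 3, 7 → 5
6: 2, 4, 3 → 3
2: 0
4: 3 → 1
3: 0
7: 0
Total: 4 + 0 + 5 + 3 + 0 + 1 + 0 + 0 = 13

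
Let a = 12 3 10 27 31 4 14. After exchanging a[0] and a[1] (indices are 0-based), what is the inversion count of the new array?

Positions 0 and 1 hold 12 and 3; after swapping, the array is [3, 12, 10, 27, 31, 4, 14].
Sweep left to right; for each value list the smaller values that follow it:
3 → none → 0
12 → 10, 4 → 2
10 → 4 → 1
27 → 4, 14 → 2
31 → 4, 14 → 2
4 → none → 0
14 → none → 0
Sum: 0 + 2 + 1 + 2 + 2 + 0 + 0 = 7

7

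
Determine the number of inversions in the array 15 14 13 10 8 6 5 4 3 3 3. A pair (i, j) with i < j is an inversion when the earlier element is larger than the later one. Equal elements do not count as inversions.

Element-by-element contributions:
15 → 14, 13, 10, 8, 6, 5, 4, 3, 3, 3 → 10
14 → 13, 10, 8, 6, 5, 4, 3, 3, 3 → 9
13 → 10, 8, 6, 5, 4, 3, 3, 3 → 8
10 → 8, 6, 5, 4, 3, 3, 3 → 7
8 → 6, 5, 4, 3, 3, 3 → 6
6 → 5, 4, 3, 3, 3 → 5
5 → 4, 3, 3, 3 → 4
4 → 3, 3, 3 → 3
3 → none → 0
3 → none → 0
3 → none → 0
Sum: 10 + 9 + 8 + 7 + 6 + 5 + 4 + 3 + 0 + 0 + 0 = 52

There are 52 out-of-order pairs.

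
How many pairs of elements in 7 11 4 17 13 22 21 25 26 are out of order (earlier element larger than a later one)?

4 out-of-order pairs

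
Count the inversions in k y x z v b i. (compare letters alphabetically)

14 inversions

Sweep left to right; for each value list the smaller values that follow it:
k: 2
y: 4
x: 3
z: 3
v: 2
b: 0
i: 0
Sum: 2 + 4 + 3 + 3 + 2 + 0 + 0 = 14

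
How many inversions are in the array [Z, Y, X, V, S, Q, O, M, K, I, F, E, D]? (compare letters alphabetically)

Element-by-element contributions:
Z → Y, X, V, S, Q, O, M, K, I, F, E, D → 12
Y → X, V, S, Q, O, M, K, I, F, E, D → 11
X → V, S, Q, O, M, K, I, F, E, D → 10
V → S, Q, O, M, K, I, F, E, D → 9
S → Q, O, M, K, I, F, E, D → 8
Q → O, M, K, I, F, E, D → 7
O → M, K, I, F, E, D → 6
M → K, I, F, E, D → 5
K → I, F, E, D → 4
I → F, E, D → 3
F → E, D → 2
E → D → 1
D → none → 0
Sum: 12 + 11 + 10 + 9 + 8 + 7 + 6 + 5 + 4 + 3 + 2 + 1 + 0 = 78

78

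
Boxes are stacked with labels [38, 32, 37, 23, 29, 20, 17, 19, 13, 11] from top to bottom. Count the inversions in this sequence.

42

For each element, count later entries that are smaller:
38: 9
32: 7
37: 7
23: 5
29: 5
20: 4
17: 2
19: 2
13: 1
11: 0
Sum: 9 + 7 + 7 + 5 + 5 + 4 + 2 + 2 + 1 + 0 = 42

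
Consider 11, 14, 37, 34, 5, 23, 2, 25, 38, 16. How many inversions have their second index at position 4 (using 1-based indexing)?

The element at index 4 is 34.
Elements before it: 11, 14, 37
Those larger than 34: 37

1 such element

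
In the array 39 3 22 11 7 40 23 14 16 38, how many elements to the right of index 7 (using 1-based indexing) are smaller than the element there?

2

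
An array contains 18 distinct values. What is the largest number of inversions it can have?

Inversions: 153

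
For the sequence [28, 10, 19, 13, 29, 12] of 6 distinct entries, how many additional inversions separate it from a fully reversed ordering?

7

Maximum inversions for 6 distinct elements is C(6, 2) = 6·5/2 = 15.
Current inversions — for each element, count later smaller elements:
28: 4
10: 0
19: 2
13: 1
29: 1
12: 0
Current total: 4 + 0 + 2 + 1 + 1 + 0 = 8
Shortfall: 15 − 8 = 7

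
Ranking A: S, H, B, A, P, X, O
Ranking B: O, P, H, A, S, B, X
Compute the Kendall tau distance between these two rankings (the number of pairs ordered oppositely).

Assign each item its position (1..7) in the first ordering, then rewrite the second ordering as that position sequence:
positions: S→1, H→2, B→3, A→4, P→5, X→6, O→7
second ordering as positions: [7, 5, 2, 4, 1, 3, 6]
Discordant pairs = inversions in this position sequence.
7: 5, 2, 4, 1, 3, 6 → 6
5: 2, 4, 1, 3 → 4
2: 1 → 1
4: 1, 3 → 2
1: 0
3: 0
6: 0
Total: 6 + 4 + 1 + 2 + 0 + 0 + 0 = 13

13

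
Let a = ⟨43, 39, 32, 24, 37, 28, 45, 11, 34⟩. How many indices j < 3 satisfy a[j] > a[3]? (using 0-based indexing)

3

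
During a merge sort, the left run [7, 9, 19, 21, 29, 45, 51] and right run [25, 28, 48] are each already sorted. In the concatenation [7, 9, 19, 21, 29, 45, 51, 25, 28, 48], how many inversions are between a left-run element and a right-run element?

7 cross-inversions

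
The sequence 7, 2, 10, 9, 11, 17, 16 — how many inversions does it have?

3

Inversion pairs (indices are 1-based):
(1,2): 7 > 2
(3,4): 10 > 9
(6,7): 17 > 16
That's 3 pairs.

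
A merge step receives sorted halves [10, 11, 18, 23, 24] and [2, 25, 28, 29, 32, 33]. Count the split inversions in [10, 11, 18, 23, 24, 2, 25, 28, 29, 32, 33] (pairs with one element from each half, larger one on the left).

For each element r of the right run, count left-run elements greater than r:
r = 2: 10, 11, 18, 23, 24 → 5
r = 25: none → 0
r = 28: none → 0
r = 29: none → 0
r = 32: none → 0
r = 33: none → 0
Cross-inversions: 5 + 0 + 0 + 0 + 0 + 0 = 5

There are 5 split inversions.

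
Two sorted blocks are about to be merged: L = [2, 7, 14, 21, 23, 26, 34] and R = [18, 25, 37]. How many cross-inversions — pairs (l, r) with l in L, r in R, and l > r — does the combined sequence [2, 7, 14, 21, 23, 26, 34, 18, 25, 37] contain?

6 split inversions

For each element r of the right run, count left-run elements greater than r:
r = 18: 21, 23, 26, 34 → 4
r = 25: 26, 34 → 2
r = 37: none → 0
Cross-inversions: 4 + 2 + 0 = 6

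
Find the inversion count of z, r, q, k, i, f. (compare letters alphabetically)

Sweep left to right; for each value list the smaller values that follow it:
z → r, q, k, i, f → 5
r → q, k, i, f → 4
q → k, i, f → 3
k → i, f → 2
i → f → 1
f → none → 0
Sum: 5 + 4 + 3 + 2 + 1 + 0 = 15

15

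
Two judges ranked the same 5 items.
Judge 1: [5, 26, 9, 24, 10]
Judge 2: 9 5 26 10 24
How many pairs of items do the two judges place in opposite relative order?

Assign each item its position (1..5) in the first ordering, then rewrite the second ordering as that position sequence:
positions: 5→1, 26→2, 9→3, 24→4, 10→5
second ordering as positions: [3, 1, 2, 5, 4]
Discordant pairs = inversions in this position sequence.
3: 1, 2 → 2
1: 0
2: 0
5: 4 → 1
4: 0
Total: 2 + 0 + 0 + 1 + 0 = 3

3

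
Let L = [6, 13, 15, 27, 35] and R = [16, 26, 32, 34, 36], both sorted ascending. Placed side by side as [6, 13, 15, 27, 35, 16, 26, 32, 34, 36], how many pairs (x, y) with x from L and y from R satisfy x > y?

For each element r of the right run, count left-run elements greater than r:
r = 16: 27, 35 → 2
r = 26: 27, 35 → 2
r = 32: 35 → 1
r = 34: 35 → 1
r = 36: none → 0
Cross-inversions: 2 + 2 + 1 + 1 + 0 = 6

6 cross-inversions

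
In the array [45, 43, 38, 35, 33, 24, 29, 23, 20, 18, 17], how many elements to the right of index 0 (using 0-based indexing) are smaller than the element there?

10 such elements

The element at index 0 is 45.
Elements after it: 43, 38, 35, 33, 24, 29, 23, 20, 18, 17
Those smaller than 45: 43, 38, 35, 33, 24, 29, 23, 20, 18, 17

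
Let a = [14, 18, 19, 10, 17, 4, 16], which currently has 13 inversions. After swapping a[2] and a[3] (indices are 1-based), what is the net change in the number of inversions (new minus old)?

+1

Positions 2 and 3 hold 18 and 19; after swapping, the array is [14, 19, 18, 10, 17, 4, 16].
Element-by-element contributions:
14: 2
19: 5
18: 4
10: 1
17: 2
4: 0
16: 0
Sum: 2 + 5 + 4 + 1 + 2 + 0 + 0 = 14
Change: 14 − 13 = +1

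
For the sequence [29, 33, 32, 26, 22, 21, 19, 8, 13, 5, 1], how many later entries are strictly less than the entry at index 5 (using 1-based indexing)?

The element at index 5 is 22.
Elements after it: 21, 19, 8, 13, 5, 1
Those smaller than 22: 21, 19, 8, 13, 5, 1

6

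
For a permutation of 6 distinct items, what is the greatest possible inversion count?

A reversed (strictly descending) arrangement makes every pair an inversion, giving C(6, 2) inversions.
C(6, 2) = 6·5/2 = 15

15 inversions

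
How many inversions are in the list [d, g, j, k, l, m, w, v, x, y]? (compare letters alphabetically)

1

Sweep left to right; for each value list the smaller values that follow it:
d → none → 0
g → none → 0
j → none → 0
k → none → 0
l → none → 0
m → none → 0
w → v → 1
v → none → 0
x → none → 0
y → none → 0
Sum: 0 + 0 + 0 + 0 + 0 + 0 + 1 + 0 + 0 + 0 = 1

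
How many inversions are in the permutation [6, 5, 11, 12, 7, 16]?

There are 3 out-of-order pairs.

Element-by-element contributions:
6: 1
5: 0
11: 1
12: 1
7: 0
16: 0
Sum: 1 + 0 + 1 + 1 + 0 + 0 = 3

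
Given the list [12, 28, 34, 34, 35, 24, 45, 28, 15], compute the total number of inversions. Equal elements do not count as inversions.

15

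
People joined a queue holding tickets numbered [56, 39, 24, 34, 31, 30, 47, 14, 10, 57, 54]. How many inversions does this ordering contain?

30 inversions

Count, for each position, how many later elements it exceeds:
56: 9
39: 6
24: 2
34: 4
31: 3
30: 2
47: 2
14: 1
10: 0
57: 1
54: 0
Sum: 9 + 6 + 2 + 4 + 3 + 2 + 2 + 1 + 0 + 1 + 0 = 30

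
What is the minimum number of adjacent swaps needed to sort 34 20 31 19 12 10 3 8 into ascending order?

Each adjacent swap fixes exactly one inversion, so the minimum swap count equals the number of inversions.
Count inversions — for each element, later elements that are smaller:
34: 20, 31, 19, 12, 10, 3, 8 → 7
20: 19, 12, 10, 3, 8 → 5
31: 19, 12, 10, 3, 8 → 5
19: 12, 10, 3, 8 → 4
12: 10, 3, 8 → 3
10: 3, 8 → 2
3: none → 0
8: none → 0
Total inversions: 7 + 5 + 5 + 4 + 3 + 2 + 0 + 0 = 26

26 adjacent swaps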